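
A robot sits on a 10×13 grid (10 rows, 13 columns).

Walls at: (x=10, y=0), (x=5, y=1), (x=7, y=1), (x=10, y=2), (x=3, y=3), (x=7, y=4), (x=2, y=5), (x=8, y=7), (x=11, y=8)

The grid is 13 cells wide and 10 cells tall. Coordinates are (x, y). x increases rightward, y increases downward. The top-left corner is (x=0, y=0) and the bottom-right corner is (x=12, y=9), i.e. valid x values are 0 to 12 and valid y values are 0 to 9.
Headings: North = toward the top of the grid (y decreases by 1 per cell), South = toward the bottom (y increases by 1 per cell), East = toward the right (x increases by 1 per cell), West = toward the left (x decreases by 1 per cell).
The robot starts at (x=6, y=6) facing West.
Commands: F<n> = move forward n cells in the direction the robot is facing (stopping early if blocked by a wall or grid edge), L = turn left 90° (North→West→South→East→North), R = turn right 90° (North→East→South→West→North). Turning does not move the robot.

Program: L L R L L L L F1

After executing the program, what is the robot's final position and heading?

Start: (x=6, y=6), facing West
  L: turn left, now facing South
  L: turn left, now facing East
  R: turn right, now facing South
  L: turn left, now facing East
  L: turn left, now facing North
  L: turn left, now facing West
  L: turn left, now facing South
  F1: move forward 1, now at (x=6, y=7)
Final: (x=6, y=7), facing South

Answer: Final position: (x=6, y=7), facing South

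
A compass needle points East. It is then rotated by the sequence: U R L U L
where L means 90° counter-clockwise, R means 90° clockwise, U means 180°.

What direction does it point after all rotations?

Answer: Final heading: North

Derivation:
Start: East
  U (U-turn (180°)) -> West
  R (right (90° clockwise)) -> North
  L (left (90° counter-clockwise)) -> West
  U (U-turn (180°)) -> East
  L (left (90° counter-clockwise)) -> North
Final: North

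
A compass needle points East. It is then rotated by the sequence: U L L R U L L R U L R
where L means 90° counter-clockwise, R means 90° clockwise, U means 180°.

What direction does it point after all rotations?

Answer: Final heading: East

Derivation:
Start: East
  U (U-turn (180°)) -> West
  L (left (90° counter-clockwise)) -> South
  L (left (90° counter-clockwise)) -> East
  R (right (90° clockwise)) -> South
  U (U-turn (180°)) -> North
  L (left (90° counter-clockwise)) -> West
  L (left (90° counter-clockwise)) -> South
  R (right (90° clockwise)) -> West
  U (U-turn (180°)) -> East
  L (left (90° counter-clockwise)) -> North
  R (right (90° clockwise)) -> East
Final: East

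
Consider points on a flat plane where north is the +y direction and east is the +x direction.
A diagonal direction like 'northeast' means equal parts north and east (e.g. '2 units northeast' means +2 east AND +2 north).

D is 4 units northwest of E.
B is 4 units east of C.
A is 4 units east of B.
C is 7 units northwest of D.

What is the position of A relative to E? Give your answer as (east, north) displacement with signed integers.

Answer: A is at (east=-3, north=11) relative to E.

Derivation:
Place E at the origin (east=0, north=0).
  D is 4 units northwest of E: delta (east=-4, north=+4); D at (east=-4, north=4).
  C is 7 units northwest of D: delta (east=-7, north=+7); C at (east=-11, north=11).
  B is 4 units east of C: delta (east=+4, north=+0); B at (east=-7, north=11).
  A is 4 units east of B: delta (east=+4, north=+0); A at (east=-3, north=11).
Therefore A relative to E: (east=-3, north=11).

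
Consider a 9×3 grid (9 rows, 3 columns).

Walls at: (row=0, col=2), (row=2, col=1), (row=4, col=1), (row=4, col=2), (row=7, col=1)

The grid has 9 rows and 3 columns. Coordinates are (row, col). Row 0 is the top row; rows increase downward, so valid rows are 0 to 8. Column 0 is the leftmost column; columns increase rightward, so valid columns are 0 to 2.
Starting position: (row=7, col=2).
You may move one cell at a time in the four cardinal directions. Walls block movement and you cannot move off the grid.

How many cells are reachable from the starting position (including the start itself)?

BFS flood-fill from (row=7, col=2):
  Distance 0: (row=7, col=2)
  Distance 1: (row=6, col=2), (row=8, col=2)
  Distance 2: (row=5, col=2), (row=6, col=1), (row=8, col=1)
  Distance 3: (row=5, col=1), (row=6, col=0), (row=8, col=0)
  Distance 4: (row=5, col=0), (row=7, col=0)
  Distance 5: (row=4, col=0)
  Distance 6: (row=3, col=0)
  Distance 7: (row=2, col=0), (row=3, col=1)
  Distance 8: (row=1, col=0), (row=3, col=2)
  Distance 9: (row=0, col=0), (row=1, col=1), (row=2, col=2)
  Distance 10: (row=0, col=1), (row=1, col=2)
Total reachable: 22 (grid has 22 open cells total)

Answer: Reachable cells: 22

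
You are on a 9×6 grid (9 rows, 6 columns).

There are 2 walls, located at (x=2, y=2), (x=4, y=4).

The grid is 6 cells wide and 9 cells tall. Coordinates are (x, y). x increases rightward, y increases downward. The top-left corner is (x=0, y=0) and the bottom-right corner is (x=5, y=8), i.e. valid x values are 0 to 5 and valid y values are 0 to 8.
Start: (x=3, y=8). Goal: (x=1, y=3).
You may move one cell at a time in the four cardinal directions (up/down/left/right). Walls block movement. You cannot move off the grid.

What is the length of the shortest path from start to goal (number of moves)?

Answer: Shortest path length: 7

Derivation:
BFS from (x=3, y=8) until reaching (x=1, y=3):
  Distance 0: (x=3, y=8)
  Distance 1: (x=3, y=7), (x=2, y=8), (x=4, y=8)
  Distance 2: (x=3, y=6), (x=2, y=7), (x=4, y=7), (x=1, y=8), (x=5, y=8)
  Distance 3: (x=3, y=5), (x=2, y=6), (x=4, y=6), (x=1, y=7), (x=5, y=7), (x=0, y=8)
  Distance 4: (x=3, y=4), (x=2, y=5), (x=4, y=5), (x=1, y=6), (x=5, y=6), (x=0, y=7)
  Distance 5: (x=3, y=3), (x=2, y=4), (x=1, y=5), (x=5, y=5), (x=0, y=6)
  Distance 6: (x=3, y=2), (x=2, y=3), (x=4, y=3), (x=1, y=4), (x=5, y=4), (x=0, y=5)
  Distance 7: (x=3, y=1), (x=4, y=2), (x=1, y=3), (x=5, y=3), (x=0, y=4)  <- goal reached here
One shortest path (7 moves): (x=3, y=8) -> (x=2, y=8) -> (x=1, y=8) -> (x=1, y=7) -> (x=1, y=6) -> (x=1, y=5) -> (x=1, y=4) -> (x=1, y=3)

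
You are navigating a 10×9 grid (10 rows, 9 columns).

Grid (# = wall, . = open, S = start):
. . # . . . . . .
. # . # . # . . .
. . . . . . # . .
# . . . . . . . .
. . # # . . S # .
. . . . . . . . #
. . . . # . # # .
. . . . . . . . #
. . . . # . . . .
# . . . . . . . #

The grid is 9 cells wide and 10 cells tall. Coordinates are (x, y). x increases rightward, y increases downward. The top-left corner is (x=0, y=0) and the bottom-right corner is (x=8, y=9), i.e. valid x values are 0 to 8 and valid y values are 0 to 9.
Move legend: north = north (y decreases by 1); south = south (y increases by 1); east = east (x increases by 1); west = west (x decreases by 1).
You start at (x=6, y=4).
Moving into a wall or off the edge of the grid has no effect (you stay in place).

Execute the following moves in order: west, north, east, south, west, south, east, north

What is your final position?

Answer: Final position: (x=6, y=4)

Derivation:
Start: (x=6, y=4)
  west (west): (x=6, y=4) -> (x=5, y=4)
  north (north): (x=5, y=4) -> (x=5, y=3)
  east (east): (x=5, y=3) -> (x=6, y=3)
  south (south): (x=6, y=3) -> (x=6, y=4)
  west (west): (x=6, y=4) -> (x=5, y=4)
  south (south): (x=5, y=4) -> (x=5, y=5)
  east (east): (x=5, y=5) -> (x=6, y=5)
  north (north): (x=6, y=5) -> (x=6, y=4)
Final: (x=6, y=4)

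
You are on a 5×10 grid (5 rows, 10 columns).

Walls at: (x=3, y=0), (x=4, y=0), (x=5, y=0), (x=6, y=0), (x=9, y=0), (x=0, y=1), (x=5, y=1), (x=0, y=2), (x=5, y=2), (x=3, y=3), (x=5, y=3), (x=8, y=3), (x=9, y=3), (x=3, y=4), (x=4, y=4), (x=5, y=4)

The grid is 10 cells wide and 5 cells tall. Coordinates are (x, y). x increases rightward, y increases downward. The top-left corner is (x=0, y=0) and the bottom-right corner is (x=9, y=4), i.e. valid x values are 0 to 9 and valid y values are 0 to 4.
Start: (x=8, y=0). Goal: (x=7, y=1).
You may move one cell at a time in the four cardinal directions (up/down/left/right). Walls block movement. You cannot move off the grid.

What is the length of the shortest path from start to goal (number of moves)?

Answer: Shortest path length: 2

Derivation:
BFS from (x=8, y=0) until reaching (x=7, y=1):
  Distance 0: (x=8, y=0)
  Distance 1: (x=7, y=0), (x=8, y=1)
  Distance 2: (x=7, y=1), (x=9, y=1), (x=8, y=2)  <- goal reached here
One shortest path (2 moves): (x=8, y=0) -> (x=7, y=0) -> (x=7, y=1)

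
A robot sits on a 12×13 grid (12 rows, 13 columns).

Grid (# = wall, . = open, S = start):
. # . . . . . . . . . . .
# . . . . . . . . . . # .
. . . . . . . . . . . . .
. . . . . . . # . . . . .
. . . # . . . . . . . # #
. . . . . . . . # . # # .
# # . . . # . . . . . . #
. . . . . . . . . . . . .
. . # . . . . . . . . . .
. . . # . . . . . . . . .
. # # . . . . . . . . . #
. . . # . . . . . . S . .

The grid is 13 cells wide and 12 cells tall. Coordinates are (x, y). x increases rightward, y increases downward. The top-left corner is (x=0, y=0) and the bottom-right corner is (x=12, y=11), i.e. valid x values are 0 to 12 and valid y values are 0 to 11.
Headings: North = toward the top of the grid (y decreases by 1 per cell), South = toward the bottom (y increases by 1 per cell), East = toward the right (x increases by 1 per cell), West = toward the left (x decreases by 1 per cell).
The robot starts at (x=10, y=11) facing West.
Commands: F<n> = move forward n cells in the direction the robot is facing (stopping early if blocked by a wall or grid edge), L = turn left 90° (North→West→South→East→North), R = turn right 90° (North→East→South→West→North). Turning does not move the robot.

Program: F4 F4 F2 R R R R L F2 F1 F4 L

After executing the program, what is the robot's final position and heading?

Answer: Final position: (x=4, y=11), facing East

Derivation:
Start: (x=10, y=11), facing West
  F4: move forward 4, now at (x=6, y=11)
  F4: move forward 2/4 (blocked), now at (x=4, y=11)
  F2: move forward 0/2 (blocked), now at (x=4, y=11)
  R: turn right, now facing North
  R: turn right, now facing East
  R: turn right, now facing South
  R: turn right, now facing West
  L: turn left, now facing South
  F2: move forward 0/2 (blocked), now at (x=4, y=11)
  F1: move forward 0/1 (blocked), now at (x=4, y=11)
  F4: move forward 0/4 (blocked), now at (x=4, y=11)
  L: turn left, now facing East
Final: (x=4, y=11), facing East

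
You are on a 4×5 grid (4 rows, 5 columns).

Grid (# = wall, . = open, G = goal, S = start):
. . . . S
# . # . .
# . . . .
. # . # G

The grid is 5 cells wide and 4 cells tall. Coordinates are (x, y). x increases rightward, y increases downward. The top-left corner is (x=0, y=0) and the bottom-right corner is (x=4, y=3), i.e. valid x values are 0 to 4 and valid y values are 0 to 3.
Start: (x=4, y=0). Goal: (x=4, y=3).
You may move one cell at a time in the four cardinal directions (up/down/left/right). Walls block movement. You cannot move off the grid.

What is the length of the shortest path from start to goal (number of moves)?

Answer: Shortest path length: 3

Derivation:
BFS from (x=4, y=0) until reaching (x=4, y=3):
  Distance 0: (x=4, y=0)
  Distance 1: (x=3, y=0), (x=4, y=1)
  Distance 2: (x=2, y=0), (x=3, y=1), (x=4, y=2)
  Distance 3: (x=1, y=0), (x=3, y=2), (x=4, y=3)  <- goal reached here
One shortest path (3 moves): (x=4, y=0) -> (x=4, y=1) -> (x=4, y=2) -> (x=4, y=3)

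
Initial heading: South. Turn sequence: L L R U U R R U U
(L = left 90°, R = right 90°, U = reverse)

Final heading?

Answer: Final heading: West

Derivation:
Start: South
  L (left (90° counter-clockwise)) -> East
  L (left (90° counter-clockwise)) -> North
  R (right (90° clockwise)) -> East
  U (U-turn (180°)) -> West
  U (U-turn (180°)) -> East
  R (right (90° clockwise)) -> South
  R (right (90° clockwise)) -> West
  U (U-turn (180°)) -> East
  U (U-turn (180°)) -> West
Final: West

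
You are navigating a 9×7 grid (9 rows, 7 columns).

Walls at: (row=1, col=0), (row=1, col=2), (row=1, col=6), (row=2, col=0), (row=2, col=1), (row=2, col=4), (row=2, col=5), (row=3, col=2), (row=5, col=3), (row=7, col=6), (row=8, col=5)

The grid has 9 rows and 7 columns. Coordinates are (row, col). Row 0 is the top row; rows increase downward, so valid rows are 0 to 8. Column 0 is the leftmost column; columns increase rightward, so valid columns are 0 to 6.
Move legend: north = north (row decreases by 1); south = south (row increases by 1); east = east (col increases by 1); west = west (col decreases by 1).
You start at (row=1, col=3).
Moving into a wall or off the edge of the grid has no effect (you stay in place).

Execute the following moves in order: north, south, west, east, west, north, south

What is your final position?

Start: (row=1, col=3)
  north (north): (row=1, col=3) -> (row=0, col=3)
  south (south): (row=0, col=3) -> (row=1, col=3)
  west (west): blocked, stay at (row=1, col=3)
  east (east): (row=1, col=3) -> (row=1, col=4)
  west (west): (row=1, col=4) -> (row=1, col=3)
  north (north): (row=1, col=3) -> (row=0, col=3)
  south (south): (row=0, col=3) -> (row=1, col=3)
Final: (row=1, col=3)

Answer: Final position: (row=1, col=3)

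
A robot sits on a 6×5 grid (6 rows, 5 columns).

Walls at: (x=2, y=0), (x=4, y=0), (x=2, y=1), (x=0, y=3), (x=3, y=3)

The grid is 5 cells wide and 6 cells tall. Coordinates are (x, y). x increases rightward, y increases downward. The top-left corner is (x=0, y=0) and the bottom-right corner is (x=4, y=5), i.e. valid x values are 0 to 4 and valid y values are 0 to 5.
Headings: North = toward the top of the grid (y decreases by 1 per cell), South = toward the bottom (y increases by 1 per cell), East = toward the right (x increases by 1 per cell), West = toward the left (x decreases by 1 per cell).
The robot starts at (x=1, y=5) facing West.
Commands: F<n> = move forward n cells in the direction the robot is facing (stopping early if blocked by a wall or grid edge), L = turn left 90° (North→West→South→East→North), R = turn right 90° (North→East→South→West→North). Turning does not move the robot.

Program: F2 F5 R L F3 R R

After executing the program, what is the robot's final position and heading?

Start: (x=1, y=5), facing West
  F2: move forward 1/2 (blocked), now at (x=0, y=5)
  F5: move forward 0/5 (blocked), now at (x=0, y=5)
  R: turn right, now facing North
  L: turn left, now facing West
  F3: move forward 0/3 (blocked), now at (x=0, y=5)
  R: turn right, now facing North
  R: turn right, now facing East
Final: (x=0, y=5), facing East

Answer: Final position: (x=0, y=5), facing East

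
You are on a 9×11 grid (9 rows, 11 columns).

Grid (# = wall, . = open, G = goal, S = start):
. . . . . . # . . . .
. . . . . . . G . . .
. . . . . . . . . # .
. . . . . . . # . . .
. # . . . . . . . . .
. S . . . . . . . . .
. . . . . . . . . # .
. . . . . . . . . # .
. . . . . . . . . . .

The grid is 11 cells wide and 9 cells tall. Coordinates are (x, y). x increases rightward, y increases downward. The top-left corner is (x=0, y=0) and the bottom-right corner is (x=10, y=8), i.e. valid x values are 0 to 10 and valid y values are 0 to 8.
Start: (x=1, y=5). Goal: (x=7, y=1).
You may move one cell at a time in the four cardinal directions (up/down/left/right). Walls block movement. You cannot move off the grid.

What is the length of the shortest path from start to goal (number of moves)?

BFS from (x=1, y=5) until reaching (x=7, y=1):
  Distance 0: (x=1, y=5)
  Distance 1: (x=0, y=5), (x=2, y=5), (x=1, y=6)
  Distance 2: (x=0, y=4), (x=2, y=4), (x=3, y=5), (x=0, y=6), (x=2, y=6), (x=1, y=7)
  Distance 3: (x=0, y=3), (x=2, y=3), (x=3, y=4), (x=4, y=5), (x=3, y=6), (x=0, y=7), (x=2, y=7), (x=1, y=8)
  Distance 4: (x=0, y=2), (x=2, y=2), (x=1, y=3), (x=3, y=3), (x=4, y=4), (x=5, y=5), (x=4, y=6), (x=3, y=7), (x=0, y=8), (x=2, y=8)
  Distance 5: (x=0, y=1), (x=2, y=1), (x=1, y=2), (x=3, y=2), (x=4, y=3), (x=5, y=4), (x=6, y=5), (x=5, y=6), (x=4, y=7), (x=3, y=8)
  Distance 6: (x=0, y=0), (x=2, y=0), (x=1, y=1), (x=3, y=1), (x=4, y=2), (x=5, y=3), (x=6, y=4), (x=7, y=5), (x=6, y=6), (x=5, y=7), (x=4, y=8)
  Distance 7: (x=1, y=0), (x=3, y=0), (x=4, y=1), (x=5, y=2), (x=6, y=3), (x=7, y=4), (x=8, y=5), (x=7, y=6), (x=6, y=7), (x=5, y=8)
  Distance 8: (x=4, y=0), (x=5, y=1), (x=6, y=2), (x=8, y=4), (x=9, y=5), (x=8, y=6), (x=7, y=7), (x=6, y=8)
  Distance 9: (x=5, y=0), (x=6, y=1), (x=7, y=2), (x=8, y=3), (x=9, y=4), (x=10, y=5), (x=8, y=7), (x=7, y=8)
  Distance 10: (x=7, y=1), (x=8, y=2), (x=9, y=3), (x=10, y=4), (x=10, y=6), (x=8, y=8)  <- goal reached here
One shortest path (10 moves): (x=1, y=5) -> (x=2, y=5) -> (x=3, y=5) -> (x=4, y=5) -> (x=5, y=5) -> (x=6, y=5) -> (x=6, y=4) -> (x=6, y=3) -> (x=6, y=2) -> (x=7, y=2) -> (x=7, y=1)

Answer: Shortest path length: 10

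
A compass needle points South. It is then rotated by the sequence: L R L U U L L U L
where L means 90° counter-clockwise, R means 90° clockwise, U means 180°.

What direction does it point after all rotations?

Answer: Final heading: North

Derivation:
Start: South
  L (left (90° counter-clockwise)) -> East
  R (right (90° clockwise)) -> South
  L (left (90° counter-clockwise)) -> East
  U (U-turn (180°)) -> West
  U (U-turn (180°)) -> East
  L (left (90° counter-clockwise)) -> North
  L (left (90° counter-clockwise)) -> West
  U (U-turn (180°)) -> East
  L (left (90° counter-clockwise)) -> North
Final: North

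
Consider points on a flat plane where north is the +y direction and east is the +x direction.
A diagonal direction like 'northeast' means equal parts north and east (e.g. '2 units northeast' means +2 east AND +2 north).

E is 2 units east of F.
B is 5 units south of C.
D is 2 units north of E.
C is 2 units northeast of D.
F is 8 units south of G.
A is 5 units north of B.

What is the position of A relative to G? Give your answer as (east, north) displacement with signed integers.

Answer: A is at (east=4, north=-4) relative to G.

Derivation:
Place G at the origin (east=0, north=0).
  F is 8 units south of G: delta (east=+0, north=-8); F at (east=0, north=-8).
  E is 2 units east of F: delta (east=+2, north=+0); E at (east=2, north=-8).
  D is 2 units north of E: delta (east=+0, north=+2); D at (east=2, north=-6).
  C is 2 units northeast of D: delta (east=+2, north=+2); C at (east=4, north=-4).
  B is 5 units south of C: delta (east=+0, north=-5); B at (east=4, north=-9).
  A is 5 units north of B: delta (east=+0, north=+5); A at (east=4, north=-4).
Therefore A relative to G: (east=4, north=-4).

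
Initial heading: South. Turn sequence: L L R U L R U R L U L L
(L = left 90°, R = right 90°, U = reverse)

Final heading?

Start: South
  L (left (90° counter-clockwise)) -> East
  L (left (90° counter-clockwise)) -> North
  R (right (90° clockwise)) -> East
  U (U-turn (180°)) -> West
  L (left (90° counter-clockwise)) -> South
  R (right (90° clockwise)) -> West
  U (U-turn (180°)) -> East
  R (right (90° clockwise)) -> South
  L (left (90° counter-clockwise)) -> East
  U (U-turn (180°)) -> West
  L (left (90° counter-clockwise)) -> South
  L (left (90° counter-clockwise)) -> East
Final: East

Answer: Final heading: East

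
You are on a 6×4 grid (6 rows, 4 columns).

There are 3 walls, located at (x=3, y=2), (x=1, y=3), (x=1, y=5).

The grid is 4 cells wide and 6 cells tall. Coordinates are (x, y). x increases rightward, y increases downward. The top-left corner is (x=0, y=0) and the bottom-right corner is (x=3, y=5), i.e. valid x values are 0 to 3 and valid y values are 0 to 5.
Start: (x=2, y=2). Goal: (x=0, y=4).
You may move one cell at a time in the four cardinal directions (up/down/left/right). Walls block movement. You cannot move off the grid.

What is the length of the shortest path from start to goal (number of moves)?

Answer: Shortest path length: 4

Derivation:
BFS from (x=2, y=2) until reaching (x=0, y=4):
  Distance 0: (x=2, y=2)
  Distance 1: (x=2, y=1), (x=1, y=2), (x=2, y=3)
  Distance 2: (x=2, y=0), (x=1, y=1), (x=3, y=1), (x=0, y=2), (x=3, y=3), (x=2, y=4)
  Distance 3: (x=1, y=0), (x=3, y=0), (x=0, y=1), (x=0, y=3), (x=1, y=4), (x=3, y=4), (x=2, y=5)
  Distance 4: (x=0, y=0), (x=0, y=4), (x=3, y=5)  <- goal reached here
One shortest path (4 moves): (x=2, y=2) -> (x=1, y=2) -> (x=0, y=2) -> (x=0, y=3) -> (x=0, y=4)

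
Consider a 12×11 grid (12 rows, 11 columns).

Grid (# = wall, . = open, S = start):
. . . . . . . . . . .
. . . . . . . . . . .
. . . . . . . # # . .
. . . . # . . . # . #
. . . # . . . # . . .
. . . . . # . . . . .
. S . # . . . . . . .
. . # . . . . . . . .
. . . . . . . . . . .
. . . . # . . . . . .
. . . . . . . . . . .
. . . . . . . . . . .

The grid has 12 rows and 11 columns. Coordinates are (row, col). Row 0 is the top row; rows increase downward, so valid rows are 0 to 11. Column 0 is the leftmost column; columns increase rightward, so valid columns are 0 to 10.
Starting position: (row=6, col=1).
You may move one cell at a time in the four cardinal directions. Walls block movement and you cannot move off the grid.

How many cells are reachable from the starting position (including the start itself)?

Answer: Reachable cells: 121

Derivation:
BFS flood-fill from (row=6, col=1):
  Distance 0: (row=6, col=1)
  Distance 1: (row=5, col=1), (row=6, col=0), (row=6, col=2), (row=7, col=1)
  Distance 2: (row=4, col=1), (row=5, col=0), (row=5, col=2), (row=7, col=0), (row=8, col=1)
  Distance 3: (row=3, col=1), (row=4, col=0), (row=4, col=2), (row=5, col=3), (row=8, col=0), (row=8, col=2), (row=9, col=1)
  Distance 4: (row=2, col=1), (row=3, col=0), (row=3, col=2), (row=5, col=4), (row=8, col=3), (row=9, col=0), (row=9, col=2), (row=10, col=1)
  Distance 5: (row=1, col=1), (row=2, col=0), (row=2, col=2), (row=3, col=3), (row=4, col=4), (row=6, col=4), (row=7, col=3), (row=8, col=4), (row=9, col=3), (row=10, col=0), (row=10, col=2), (row=11, col=1)
  Distance 6: (row=0, col=1), (row=1, col=0), (row=1, col=2), (row=2, col=3), (row=4, col=5), (row=6, col=5), (row=7, col=4), (row=8, col=5), (row=10, col=3), (row=11, col=0), (row=11, col=2)
  Distance 7: (row=0, col=0), (row=0, col=2), (row=1, col=3), (row=2, col=4), (row=3, col=5), (row=4, col=6), (row=6, col=6), (row=7, col=5), (row=8, col=6), (row=9, col=5), (row=10, col=4), (row=11, col=3)
  Distance 8: (row=0, col=3), (row=1, col=4), (row=2, col=5), (row=3, col=6), (row=5, col=6), (row=6, col=7), (row=7, col=6), (row=8, col=7), (row=9, col=6), (row=10, col=5), (row=11, col=4)
  Distance 9: (row=0, col=4), (row=1, col=5), (row=2, col=6), (row=3, col=7), (row=5, col=7), (row=6, col=8), (row=7, col=7), (row=8, col=8), (row=9, col=7), (row=10, col=6), (row=11, col=5)
  Distance 10: (row=0, col=5), (row=1, col=6), (row=5, col=8), (row=6, col=9), (row=7, col=8), (row=8, col=9), (row=9, col=8), (row=10, col=7), (row=11, col=6)
  Distance 11: (row=0, col=6), (row=1, col=7), (row=4, col=8), (row=5, col=9), (row=6, col=10), (row=7, col=9), (row=8, col=10), (row=9, col=9), (row=10, col=8), (row=11, col=7)
  Distance 12: (row=0, col=7), (row=1, col=8), (row=4, col=9), (row=5, col=10), (row=7, col=10), (row=9, col=10), (row=10, col=9), (row=11, col=8)
  Distance 13: (row=0, col=8), (row=1, col=9), (row=3, col=9), (row=4, col=10), (row=10, col=10), (row=11, col=9)
  Distance 14: (row=0, col=9), (row=1, col=10), (row=2, col=9), (row=11, col=10)
  Distance 15: (row=0, col=10), (row=2, col=10)
Total reachable: 121 (grid has 121 open cells total)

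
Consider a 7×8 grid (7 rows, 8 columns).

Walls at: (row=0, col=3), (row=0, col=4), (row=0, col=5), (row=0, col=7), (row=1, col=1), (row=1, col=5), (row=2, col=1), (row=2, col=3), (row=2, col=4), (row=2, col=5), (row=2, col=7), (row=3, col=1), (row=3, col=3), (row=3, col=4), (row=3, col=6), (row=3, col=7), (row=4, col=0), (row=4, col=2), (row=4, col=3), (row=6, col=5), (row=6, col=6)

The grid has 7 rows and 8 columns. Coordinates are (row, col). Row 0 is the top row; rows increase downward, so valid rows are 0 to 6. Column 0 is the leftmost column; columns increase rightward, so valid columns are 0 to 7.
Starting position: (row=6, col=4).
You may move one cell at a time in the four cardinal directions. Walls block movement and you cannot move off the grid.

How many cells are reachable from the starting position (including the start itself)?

Answer: Reachable cells: 20

Derivation:
BFS flood-fill from (row=6, col=4):
  Distance 0: (row=6, col=4)
  Distance 1: (row=5, col=4), (row=6, col=3)
  Distance 2: (row=4, col=4), (row=5, col=3), (row=5, col=5), (row=6, col=2)
  Distance 3: (row=4, col=5), (row=5, col=2), (row=5, col=6), (row=6, col=1)
  Distance 4: (row=3, col=5), (row=4, col=6), (row=5, col=1), (row=5, col=7), (row=6, col=0)
  Distance 5: (row=4, col=1), (row=4, col=7), (row=5, col=0), (row=6, col=7)
Total reachable: 20 (grid has 35 open cells total)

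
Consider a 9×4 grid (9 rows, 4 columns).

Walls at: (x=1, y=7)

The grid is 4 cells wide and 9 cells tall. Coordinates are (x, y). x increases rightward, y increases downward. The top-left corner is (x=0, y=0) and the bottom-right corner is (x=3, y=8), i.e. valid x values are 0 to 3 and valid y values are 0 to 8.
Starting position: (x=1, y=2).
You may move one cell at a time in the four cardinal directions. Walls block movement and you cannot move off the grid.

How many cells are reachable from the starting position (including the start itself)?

BFS flood-fill from (x=1, y=2):
  Distance 0: (x=1, y=2)
  Distance 1: (x=1, y=1), (x=0, y=2), (x=2, y=2), (x=1, y=3)
  Distance 2: (x=1, y=0), (x=0, y=1), (x=2, y=1), (x=3, y=2), (x=0, y=3), (x=2, y=3), (x=1, y=4)
  Distance 3: (x=0, y=0), (x=2, y=0), (x=3, y=1), (x=3, y=3), (x=0, y=4), (x=2, y=4), (x=1, y=5)
  Distance 4: (x=3, y=0), (x=3, y=4), (x=0, y=5), (x=2, y=5), (x=1, y=6)
  Distance 5: (x=3, y=5), (x=0, y=6), (x=2, y=6)
  Distance 6: (x=3, y=6), (x=0, y=7), (x=2, y=7)
  Distance 7: (x=3, y=7), (x=0, y=8), (x=2, y=8)
  Distance 8: (x=1, y=8), (x=3, y=8)
Total reachable: 35 (grid has 35 open cells total)

Answer: Reachable cells: 35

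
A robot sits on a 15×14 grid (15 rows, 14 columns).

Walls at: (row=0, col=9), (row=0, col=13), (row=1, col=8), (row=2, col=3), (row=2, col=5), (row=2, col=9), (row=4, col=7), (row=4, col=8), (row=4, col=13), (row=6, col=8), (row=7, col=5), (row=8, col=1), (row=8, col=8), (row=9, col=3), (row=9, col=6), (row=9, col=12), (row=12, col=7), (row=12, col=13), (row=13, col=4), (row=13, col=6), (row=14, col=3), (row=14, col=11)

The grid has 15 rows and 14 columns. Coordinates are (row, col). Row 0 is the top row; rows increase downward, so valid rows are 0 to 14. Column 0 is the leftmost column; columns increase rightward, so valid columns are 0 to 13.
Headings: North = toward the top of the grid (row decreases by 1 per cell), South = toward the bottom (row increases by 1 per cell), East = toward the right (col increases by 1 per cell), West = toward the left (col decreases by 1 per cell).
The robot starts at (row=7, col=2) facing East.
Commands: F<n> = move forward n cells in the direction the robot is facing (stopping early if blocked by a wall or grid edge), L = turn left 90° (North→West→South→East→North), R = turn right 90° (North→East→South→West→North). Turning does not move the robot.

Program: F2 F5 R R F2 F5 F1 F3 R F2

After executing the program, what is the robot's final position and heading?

Start: (row=7, col=2), facing East
  F2: move forward 2, now at (row=7, col=4)
  F5: move forward 0/5 (blocked), now at (row=7, col=4)
  R: turn right, now facing South
  R: turn right, now facing West
  F2: move forward 2, now at (row=7, col=2)
  F5: move forward 2/5 (blocked), now at (row=7, col=0)
  F1: move forward 0/1 (blocked), now at (row=7, col=0)
  F3: move forward 0/3 (blocked), now at (row=7, col=0)
  R: turn right, now facing North
  F2: move forward 2, now at (row=5, col=0)
Final: (row=5, col=0), facing North

Answer: Final position: (row=5, col=0), facing North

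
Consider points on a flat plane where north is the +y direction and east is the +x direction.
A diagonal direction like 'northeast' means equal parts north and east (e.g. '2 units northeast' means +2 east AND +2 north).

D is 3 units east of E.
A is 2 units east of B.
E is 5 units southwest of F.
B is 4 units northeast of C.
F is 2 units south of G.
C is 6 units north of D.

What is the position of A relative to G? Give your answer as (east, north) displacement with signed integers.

Answer: A is at (east=4, north=3) relative to G.

Derivation:
Place G at the origin (east=0, north=0).
  F is 2 units south of G: delta (east=+0, north=-2); F at (east=0, north=-2).
  E is 5 units southwest of F: delta (east=-5, north=-5); E at (east=-5, north=-7).
  D is 3 units east of E: delta (east=+3, north=+0); D at (east=-2, north=-7).
  C is 6 units north of D: delta (east=+0, north=+6); C at (east=-2, north=-1).
  B is 4 units northeast of C: delta (east=+4, north=+4); B at (east=2, north=3).
  A is 2 units east of B: delta (east=+2, north=+0); A at (east=4, north=3).
Therefore A relative to G: (east=4, north=3).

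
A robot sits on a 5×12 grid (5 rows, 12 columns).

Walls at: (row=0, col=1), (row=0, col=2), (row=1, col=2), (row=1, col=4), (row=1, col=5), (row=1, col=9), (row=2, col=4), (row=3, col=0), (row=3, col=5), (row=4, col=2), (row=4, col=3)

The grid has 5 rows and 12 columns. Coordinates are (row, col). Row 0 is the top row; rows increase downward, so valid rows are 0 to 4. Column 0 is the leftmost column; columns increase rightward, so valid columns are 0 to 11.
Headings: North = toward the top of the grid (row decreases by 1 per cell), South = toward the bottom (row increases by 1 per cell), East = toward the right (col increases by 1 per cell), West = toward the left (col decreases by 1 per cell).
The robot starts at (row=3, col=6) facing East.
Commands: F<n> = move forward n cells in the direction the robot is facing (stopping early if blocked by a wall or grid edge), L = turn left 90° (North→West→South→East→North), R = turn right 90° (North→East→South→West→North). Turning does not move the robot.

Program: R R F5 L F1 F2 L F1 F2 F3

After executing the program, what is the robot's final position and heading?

Answer: Final position: (row=4, col=11), facing East

Derivation:
Start: (row=3, col=6), facing East
  R: turn right, now facing South
  R: turn right, now facing West
  F5: move forward 0/5 (blocked), now at (row=3, col=6)
  L: turn left, now facing South
  F1: move forward 1, now at (row=4, col=6)
  F2: move forward 0/2 (blocked), now at (row=4, col=6)
  L: turn left, now facing East
  F1: move forward 1, now at (row=4, col=7)
  F2: move forward 2, now at (row=4, col=9)
  F3: move forward 2/3 (blocked), now at (row=4, col=11)
Final: (row=4, col=11), facing East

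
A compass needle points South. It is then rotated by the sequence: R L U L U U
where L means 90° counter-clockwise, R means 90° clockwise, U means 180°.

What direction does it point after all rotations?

Start: South
  R (right (90° clockwise)) -> West
  L (left (90° counter-clockwise)) -> South
  U (U-turn (180°)) -> North
  L (left (90° counter-clockwise)) -> West
  U (U-turn (180°)) -> East
  U (U-turn (180°)) -> West
Final: West

Answer: Final heading: West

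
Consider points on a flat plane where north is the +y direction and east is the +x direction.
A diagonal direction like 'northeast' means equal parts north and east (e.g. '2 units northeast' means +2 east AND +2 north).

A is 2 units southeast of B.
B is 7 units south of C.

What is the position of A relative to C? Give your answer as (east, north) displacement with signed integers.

Answer: A is at (east=2, north=-9) relative to C.

Derivation:
Place C at the origin (east=0, north=0).
  B is 7 units south of C: delta (east=+0, north=-7); B at (east=0, north=-7).
  A is 2 units southeast of B: delta (east=+2, north=-2); A at (east=2, north=-9).
Therefore A relative to C: (east=2, north=-9).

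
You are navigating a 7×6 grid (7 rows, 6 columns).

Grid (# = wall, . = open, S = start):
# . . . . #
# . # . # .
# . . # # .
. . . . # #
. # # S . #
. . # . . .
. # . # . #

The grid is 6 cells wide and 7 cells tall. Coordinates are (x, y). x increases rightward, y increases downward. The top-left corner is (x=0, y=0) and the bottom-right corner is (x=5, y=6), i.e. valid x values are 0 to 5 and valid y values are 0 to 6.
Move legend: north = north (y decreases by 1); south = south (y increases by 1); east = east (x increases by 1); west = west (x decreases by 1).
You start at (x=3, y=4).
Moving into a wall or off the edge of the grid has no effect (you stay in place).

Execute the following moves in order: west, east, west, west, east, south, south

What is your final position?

Start: (x=3, y=4)
  west (west): blocked, stay at (x=3, y=4)
  east (east): (x=3, y=4) -> (x=4, y=4)
  west (west): (x=4, y=4) -> (x=3, y=4)
  west (west): blocked, stay at (x=3, y=4)
  east (east): (x=3, y=4) -> (x=4, y=4)
  south (south): (x=4, y=4) -> (x=4, y=5)
  south (south): (x=4, y=5) -> (x=4, y=6)
Final: (x=4, y=6)

Answer: Final position: (x=4, y=6)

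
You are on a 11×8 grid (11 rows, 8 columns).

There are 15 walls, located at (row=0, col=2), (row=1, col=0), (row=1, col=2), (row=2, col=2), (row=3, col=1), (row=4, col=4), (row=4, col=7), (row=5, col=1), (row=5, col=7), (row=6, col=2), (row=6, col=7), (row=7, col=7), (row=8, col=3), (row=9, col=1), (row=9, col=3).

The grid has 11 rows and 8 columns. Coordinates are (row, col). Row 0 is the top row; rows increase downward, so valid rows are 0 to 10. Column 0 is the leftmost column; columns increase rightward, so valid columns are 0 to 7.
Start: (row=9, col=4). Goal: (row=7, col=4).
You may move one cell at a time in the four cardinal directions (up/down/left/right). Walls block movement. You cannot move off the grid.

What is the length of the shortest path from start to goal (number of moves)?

Answer: Shortest path length: 2

Derivation:
BFS from (row=9, col=4) until reaching (row=7, col=4):
  Distance 0: (row=9, col=4)
  Distance 1: (row=8, col=4), (row=9, col=5), (row=10, col=4)
  Distance 2: (row=7, col=4), (row=8, col=5), (row=9, col=6), (row=10, col=3), (row=10, col=5)  <- goal reached here
One shortest path (2 moves): (row=9, col=4) -> (row=8, col=4) -> (row=7, col=4)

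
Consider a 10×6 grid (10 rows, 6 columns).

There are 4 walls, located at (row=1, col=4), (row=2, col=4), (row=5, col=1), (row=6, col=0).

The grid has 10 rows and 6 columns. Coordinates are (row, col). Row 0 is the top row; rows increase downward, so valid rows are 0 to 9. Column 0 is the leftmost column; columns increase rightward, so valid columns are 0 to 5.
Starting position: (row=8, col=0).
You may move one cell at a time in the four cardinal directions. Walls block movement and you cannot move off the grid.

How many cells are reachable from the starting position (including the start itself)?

BFS flood-fill from (row=8, col=0):
  Distance 0: (row=8, col=0)
  Distance 1: (row=7, col=0), (row=8, col=1), (row=9, col=0)
  Distance 2: (row=7, col=1), (row=8, col=2), (row=9, col=1)
  Distance 3: (row=6, col=1), (row=7, col=2), (row=8, col=3), (row=9, col=2)
  Distance 4: (row=6, col=2), (row=7, col=3), (row=8, col=4), (row=9, col=3)
  Distance 5: (row=5, col=2), (row=6, col=3), (row=7, col=4), (row=8, col=5), (row=9, col=4)
  Distance 6: (row=4, col=2), (row=5, col=3), (row=6, col=4), (row=7, col=5), (row=9, col=5)
  Distance 7: (row=3, col=2), (row=4, col=1), (row=4, col=3), (row=5, col=4), (row=6, col=5)
  Distance 8: (row=2, col=2), (row=3, col=1), (row=3, col=3), (row=4, col=0), (row=4, col=4), (row=5, col=5)
  Distance 9: (row=1, col=2), (row=2, col=1), (row=2, col=3), (row=3, col=0), (row=3, col=4), (row=4, col=5), (row=5, col=0)
  Distance 10: (row=0, col=2), (row=1, col=1), (row=1, col=3), (row=2, col=0), (row=3, col=5)
  Distance 11: (row=0, col=1), (row=0, col=3), (row=1, col=0), (row=2, col=5)
  Distance 12: (row=0, col=0), (row=0, col=4), (row=1, col=5)
  Distance 13: (row=0, col=5)
Total reachable: 56 (grid has 56 open cells total)

Answer: Reachable cells: 56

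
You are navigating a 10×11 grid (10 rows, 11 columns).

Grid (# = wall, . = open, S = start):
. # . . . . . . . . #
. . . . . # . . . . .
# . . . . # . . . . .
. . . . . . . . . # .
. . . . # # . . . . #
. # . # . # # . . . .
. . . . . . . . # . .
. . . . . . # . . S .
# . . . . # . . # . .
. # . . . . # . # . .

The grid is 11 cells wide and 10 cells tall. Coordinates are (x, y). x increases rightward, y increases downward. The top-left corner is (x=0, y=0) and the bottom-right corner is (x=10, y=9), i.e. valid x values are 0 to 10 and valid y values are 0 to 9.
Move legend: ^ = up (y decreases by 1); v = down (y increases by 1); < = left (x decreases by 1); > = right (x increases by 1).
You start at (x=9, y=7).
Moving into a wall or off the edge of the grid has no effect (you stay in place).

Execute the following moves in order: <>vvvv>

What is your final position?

Start: (x=9, y=7)
  < (left): (x=9, y=7) -> (x=8, y=7)
  > (right): (x=8, y=7) -> (x=9, y=7)
  v (down): (x=9, y=7) -> (x=9, y=8)
  v (down): (x=9, y=8) -> (x=9, y=9)
  v (down): blocked, stay at (x=9, y=9)
  v (down): blocked, stay at (x=9, y=9)
  > (right): (x=9, y=9) -> (x=10, y=9)
Final: (x=10, y=9)

Answer: Final position: (x=10, y=9)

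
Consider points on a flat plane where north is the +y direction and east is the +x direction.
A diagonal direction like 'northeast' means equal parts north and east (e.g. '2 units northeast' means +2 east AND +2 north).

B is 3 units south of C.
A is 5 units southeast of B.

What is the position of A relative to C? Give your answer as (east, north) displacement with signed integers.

Place C at the origin (east=0, north=0).
  B is 3 units south of C: delta (east=+0, north=-3); B at (east=0, north=-3).
  A is 5 units southeast of B: delta (east=+5, north=-5); A at (east=5, north=-8).
Therefore A relative to C: (east=5, north=-8).

Answer: A is at (east=5, north=-8) relative to C.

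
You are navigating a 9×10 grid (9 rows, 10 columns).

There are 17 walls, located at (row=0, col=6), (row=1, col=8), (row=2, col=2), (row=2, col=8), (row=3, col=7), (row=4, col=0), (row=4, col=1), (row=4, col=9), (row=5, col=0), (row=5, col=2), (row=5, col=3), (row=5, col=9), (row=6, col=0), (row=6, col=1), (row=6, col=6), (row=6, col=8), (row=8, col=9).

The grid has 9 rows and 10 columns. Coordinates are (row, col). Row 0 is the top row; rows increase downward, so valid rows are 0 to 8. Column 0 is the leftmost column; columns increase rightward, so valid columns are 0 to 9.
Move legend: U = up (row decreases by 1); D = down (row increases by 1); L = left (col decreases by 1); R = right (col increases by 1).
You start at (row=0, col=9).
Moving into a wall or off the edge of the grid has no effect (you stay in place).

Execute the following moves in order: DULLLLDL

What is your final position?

Start: (row=0, col=9)
  D (down): (row=0, col=9) -> (row=1, col=9)
  U (up): (row=1, col=9) -> (row=0, col=9)
  L (left): (row=0, col=9) -> (row=0, col=8)
  L (left): (row=0, col=8) -> (row=0, col=7)
  L (left): blocked, stay at (row=0, col=7)
  L (left): blocked, stay at (row=0, col=7)
  D (down): (row=0, col=7) -> (row=1, col=7)
  L (left): (row=1, col=7) -> (row=1, col=6)
Final: (row=1, col=6)

Answer: Final position: (row=1, col=6)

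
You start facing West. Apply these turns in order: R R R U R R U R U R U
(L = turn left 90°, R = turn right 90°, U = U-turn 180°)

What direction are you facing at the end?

Answer: Final heading: South

Derivation:
Start: West
  R (right (90° clockwise)) -> North
  R (right (90° clockwise)) -> East
  R (right (90° clockwise)) -> South
  U (U-turn (180°)) -> North
  R (right (90° clockwise)) -> East
  R (right (90° clockwise)) -> South
  U (U-turn (180°)) -> North
  R (right (90° clockwise)) -> East
  U (U-turn (180°)) -> West
  R (right (90° clockwise)) -> North
  U (U-turn (180°)) -> South
Final: South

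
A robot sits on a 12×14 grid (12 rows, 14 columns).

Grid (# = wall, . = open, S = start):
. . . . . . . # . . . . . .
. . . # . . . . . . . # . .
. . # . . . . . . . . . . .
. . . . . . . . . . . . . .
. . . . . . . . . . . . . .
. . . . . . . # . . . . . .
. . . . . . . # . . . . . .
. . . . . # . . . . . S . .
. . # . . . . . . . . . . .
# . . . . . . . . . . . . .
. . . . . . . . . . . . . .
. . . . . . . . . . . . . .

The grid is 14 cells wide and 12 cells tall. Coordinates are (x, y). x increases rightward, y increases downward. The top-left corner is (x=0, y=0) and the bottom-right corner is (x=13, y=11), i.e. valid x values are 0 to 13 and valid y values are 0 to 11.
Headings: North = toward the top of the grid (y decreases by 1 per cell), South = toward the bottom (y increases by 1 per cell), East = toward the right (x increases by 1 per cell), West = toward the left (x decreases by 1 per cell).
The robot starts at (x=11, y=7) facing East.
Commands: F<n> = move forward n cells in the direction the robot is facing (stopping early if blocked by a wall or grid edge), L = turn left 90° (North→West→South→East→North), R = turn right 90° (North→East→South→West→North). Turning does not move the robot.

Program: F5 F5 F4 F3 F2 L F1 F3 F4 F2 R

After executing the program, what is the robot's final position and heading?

Answer: Final position: (x=13, y=0), facing East

Derivation:
Start: (x=11, y=7), facing East
  F5: move forward 2/5 (blocked), now at (x=13, y=7)
  F5: move forward 0/5 (blocked), now at (x=13, y=7)
  F4: move forward 0/4 (blocked), now at (x=13, y=7)
  F3: move forward 0/3 (blocked), now at (x=13, y=7)
  F2: move forward 0/2 (blocked), now at (x=13, y=7)
  L: turn left, now facing North
  F1: move forward 1, now at (x=13, y=6)
  F3: move forward 3, now at (x=13, y=3)
  F4: move forward 3/4 (blocked), now at (x=13, y=0)
  F2: move forward 0/2 (blocked), now at (x=13, y=0)
  R: turn right, now facing East
Final: (x=13, y=0), facing East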